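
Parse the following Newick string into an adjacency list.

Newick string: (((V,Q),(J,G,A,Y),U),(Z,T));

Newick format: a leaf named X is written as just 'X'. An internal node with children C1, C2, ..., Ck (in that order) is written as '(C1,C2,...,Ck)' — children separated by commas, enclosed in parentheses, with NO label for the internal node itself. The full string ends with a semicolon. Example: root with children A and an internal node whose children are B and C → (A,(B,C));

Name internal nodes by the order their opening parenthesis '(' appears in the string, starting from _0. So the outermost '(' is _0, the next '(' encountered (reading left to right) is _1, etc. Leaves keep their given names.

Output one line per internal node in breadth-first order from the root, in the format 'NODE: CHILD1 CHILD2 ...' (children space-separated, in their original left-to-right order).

Input: (((V,Q),(J,G,A,Y),U),(Z,T));
Scanning left-to-right, naming '(' by encounter order:
  pos 0: '(' -> open internal node _0 (depth 1)
  pos 1: '(' -> open internal node _1 (depth 2)
  pos 2: '(' -> open internal node _2 (depth 3)
  pos 6: ')' -> close internal node _2 (now at depth 2)
  pos 8: '(' -> open internal node _3 (depth 3)
  pos 16: ')' -> close internal node _3 (now at depth 2)
  pos 19: ')' -> close internal node _1 (now at depth 1)
  pos 21: '(' -> open internal node _4 (depth 2)
  pos 25: ')' -> close internal node _4 (now at depth 1)
  pos 26: ')' -> close internal node _0 (now at depth 0)
Total internal nodes: 5
BFS adjacency from root:
  _0: _1 _4
  _1: _2 _3 U
  _4: Z T
  _2: V Q
  _3: J G A Y

Answer: _0: _1 _4
_1: _2 _3 U
_4: Z T
_2: V Q
_3: J G A Y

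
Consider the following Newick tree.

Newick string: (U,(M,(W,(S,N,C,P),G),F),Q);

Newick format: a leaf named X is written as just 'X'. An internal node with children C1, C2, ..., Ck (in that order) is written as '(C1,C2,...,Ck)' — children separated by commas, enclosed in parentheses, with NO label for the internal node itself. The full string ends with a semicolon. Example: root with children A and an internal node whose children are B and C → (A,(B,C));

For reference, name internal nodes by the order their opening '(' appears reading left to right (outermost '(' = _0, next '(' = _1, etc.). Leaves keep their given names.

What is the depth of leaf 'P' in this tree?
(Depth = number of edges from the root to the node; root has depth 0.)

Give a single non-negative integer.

Newick: (U,(M,(W,(S,N,C,P),G),F),Q);
Naming internals by '(' encounter order: outermost '(' = _0, next = _1, ...
Query node: P
Path from root: _0 -> _1 -> _2 -> _3 -> P
Depth of P: 4 (number of edges from root)

Answer: 4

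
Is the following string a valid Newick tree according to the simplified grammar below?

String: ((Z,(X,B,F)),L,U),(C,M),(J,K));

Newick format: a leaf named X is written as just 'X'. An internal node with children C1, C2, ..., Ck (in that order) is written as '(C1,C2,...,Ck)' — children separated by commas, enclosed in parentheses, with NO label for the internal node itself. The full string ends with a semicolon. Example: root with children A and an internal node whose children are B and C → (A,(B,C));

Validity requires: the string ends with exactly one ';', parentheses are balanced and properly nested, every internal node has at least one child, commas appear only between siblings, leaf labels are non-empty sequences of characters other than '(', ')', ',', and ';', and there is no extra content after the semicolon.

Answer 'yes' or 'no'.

Answer: no

Derivation:
Input: ((Z,(X,B,F)),L,U),(C,M),(J,K));
Paren balance: 5 '(' vs 6 ')' MISMATCH
Ends with single ';': True
Full parse: FAILS (extra content after tree at pos 17)
Valid: False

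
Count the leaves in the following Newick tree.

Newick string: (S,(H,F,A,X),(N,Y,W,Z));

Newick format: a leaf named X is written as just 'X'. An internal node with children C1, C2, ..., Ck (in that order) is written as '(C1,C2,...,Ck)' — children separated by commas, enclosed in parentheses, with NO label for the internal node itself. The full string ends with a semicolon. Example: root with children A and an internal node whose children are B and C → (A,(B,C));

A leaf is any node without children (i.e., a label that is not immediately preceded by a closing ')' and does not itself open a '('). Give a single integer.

Newick: (S,(H,F,A,X),(N,Y,W,Z));
Scan left-to-right; a leaf is any maximal label run not followed by '(':
  pos 1: leaf 'S' → count = 1
  pos 4: leaf 'H' → count = 2
  pos 6: leaf 'F' → count = 3
  pos 8: leaf 'A' → count = 4
  pos 10: leaf 'X' → count = 5
  pos 14: leaf 'N' → count = 6
  pos 16: leaf 'Y' → count = 7
  pos 18: leaf 'W' → count = 8
  pos 20: leaf 'Z' → count = 9
Total leaves: 9

Answer: 9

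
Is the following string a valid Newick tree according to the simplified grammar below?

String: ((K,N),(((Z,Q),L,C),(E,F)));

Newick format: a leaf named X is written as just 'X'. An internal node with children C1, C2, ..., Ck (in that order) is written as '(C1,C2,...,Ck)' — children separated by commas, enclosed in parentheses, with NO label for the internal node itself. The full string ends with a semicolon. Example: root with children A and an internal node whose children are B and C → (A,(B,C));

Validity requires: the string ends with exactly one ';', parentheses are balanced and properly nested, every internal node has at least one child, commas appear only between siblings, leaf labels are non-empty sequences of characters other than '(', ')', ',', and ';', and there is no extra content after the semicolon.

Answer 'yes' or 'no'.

Answer: yes

Derivation:
Input: ((K,N),(((Z,Q),L,C),(E,F)));
Paren balance: 6 '(' vs 6 ')' OK
Ends with single ';': True
Full parse: OK
Valid: True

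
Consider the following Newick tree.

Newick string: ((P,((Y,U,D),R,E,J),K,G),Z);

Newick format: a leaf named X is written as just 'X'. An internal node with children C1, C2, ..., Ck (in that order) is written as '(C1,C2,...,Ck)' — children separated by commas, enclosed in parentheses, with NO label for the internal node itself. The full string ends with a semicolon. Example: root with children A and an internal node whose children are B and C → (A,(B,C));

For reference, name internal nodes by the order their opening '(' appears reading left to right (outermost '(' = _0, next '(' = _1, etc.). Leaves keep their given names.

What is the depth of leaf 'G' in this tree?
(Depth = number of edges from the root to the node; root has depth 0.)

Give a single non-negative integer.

Newick: ((P,((Y,U,D),R,E,J),K,G),Z);
Naming internals by '(' encounter order: outermost '(' = _0, next = _1, ...
Query node: G
Path from root: _0 -> _1 -> G
Depth of G: 2 (number of edges from root)

Answer: 2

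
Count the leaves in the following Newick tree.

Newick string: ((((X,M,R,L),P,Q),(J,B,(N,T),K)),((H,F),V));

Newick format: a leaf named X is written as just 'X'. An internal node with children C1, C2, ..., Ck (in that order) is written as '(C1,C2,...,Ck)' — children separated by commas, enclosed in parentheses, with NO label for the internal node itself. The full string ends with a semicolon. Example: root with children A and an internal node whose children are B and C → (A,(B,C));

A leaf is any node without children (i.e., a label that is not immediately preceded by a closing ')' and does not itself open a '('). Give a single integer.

Newick: ((((X,M,R,L),P,Q),(J,B,(N,T),K)),((H,F),V));
Scan left-to-right; a leaf is any maximal label run not followed by '(':
  pos 4: leaf 'X' → count = 1
  pos 6: leaf 'M' → count = 2
  pos 8: leaf 'R' → count = 3
  pos 10: leaf 'L' → count = 4
  pos 13: leaf 'P' → count = 5
  pos 15: leaf 'Q' → count = 6
  pos 19: leaf 'J' → count = 7
  pos 21: leaf 'B' → count = 8
  pos 24: leaf 'N' → count = 9
  pos 26: leaf 'T' → count = 10
  pos 29: leaf 'K' → count = 11
  pos 35: leaf 'H' → count = 12
  pos 37: leaf 'F' → count = 13
  pos 40: leaf 'V' → count = 14
Total leaves: 14

Answer: 14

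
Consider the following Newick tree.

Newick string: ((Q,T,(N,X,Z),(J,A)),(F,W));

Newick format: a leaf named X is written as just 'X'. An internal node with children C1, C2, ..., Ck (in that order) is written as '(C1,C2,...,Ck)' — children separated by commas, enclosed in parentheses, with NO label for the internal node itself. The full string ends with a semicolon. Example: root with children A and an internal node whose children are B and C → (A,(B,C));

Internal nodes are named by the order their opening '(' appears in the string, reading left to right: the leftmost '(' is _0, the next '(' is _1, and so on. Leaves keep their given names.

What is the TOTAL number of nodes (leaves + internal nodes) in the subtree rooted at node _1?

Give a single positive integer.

Answer: 10

Derivation:
Newick: ((Q,T,(N,X,Z),(J,A)),(F,W));
Locate _1: it is the '(' at position 1 (the 2nd '(' reading left to right).
Query: subtree rooted at _1
_1: subtree_size = 1 + 9
  Q: subtree_size = 1 + 0
  T: subtree_size = 1 + 0
  _2: subtree_size = 1 + 3
    N: subtree_size = 1 + 0
    X: subtree_size = 1 + 0
    Z: subtree_size = 1 + 0
  _3: subtree_size = 1 + 2
    J: subtree_size = 1 + 0
    A: subtree_size = 1 + 0
Total subtree size of _1: 10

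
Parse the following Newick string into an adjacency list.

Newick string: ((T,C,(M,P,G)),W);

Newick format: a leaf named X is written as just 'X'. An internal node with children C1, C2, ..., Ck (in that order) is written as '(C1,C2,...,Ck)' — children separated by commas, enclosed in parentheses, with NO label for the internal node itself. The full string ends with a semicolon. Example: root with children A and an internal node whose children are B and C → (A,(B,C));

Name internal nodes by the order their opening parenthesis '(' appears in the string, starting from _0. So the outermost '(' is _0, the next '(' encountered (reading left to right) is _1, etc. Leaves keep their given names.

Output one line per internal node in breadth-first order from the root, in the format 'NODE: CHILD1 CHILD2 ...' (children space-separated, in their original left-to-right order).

Input: ((T,C,(M,P,G)),W);
Scanning left-to-right, naming '(' by encounter order:
  pos 0: '(' -> open internal node _0 (depth 1)
  pos 1: '(' -> open internal node _1 (depth 2)
  pos 6: '(' -> open internal node _2 (depth 3)
  pos 12: ')' -> close internal node _2 (now at depth 2)
  pos 13: ')' -> close internal node _1 (now at depth 1)
  pos 16: ')' -> close internal node _0 (now at depth 0)
Total internal nodes: 3
BFS adjacency from root:
  _0: _1 W
  _1: T C _2
  _2: M P G

Answer: _0: _1 W
_1: T C _2
_2: M P G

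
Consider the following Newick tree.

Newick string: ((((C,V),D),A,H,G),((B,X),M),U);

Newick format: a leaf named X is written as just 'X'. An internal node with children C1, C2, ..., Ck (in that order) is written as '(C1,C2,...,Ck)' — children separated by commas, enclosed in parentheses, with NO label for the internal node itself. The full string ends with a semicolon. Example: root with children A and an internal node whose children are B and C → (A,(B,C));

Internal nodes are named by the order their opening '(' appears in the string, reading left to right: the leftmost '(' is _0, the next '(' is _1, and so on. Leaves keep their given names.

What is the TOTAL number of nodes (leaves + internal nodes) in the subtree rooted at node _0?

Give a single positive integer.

Answer: 16

Derivation:
Newick: ((((C,V),D),A,H,G),((B,X),M),U);
Locate _0: it is the '(' at position 0 (the 1st '(' reading left to right).
Query: subtree rooted at _0
_0: subtree_size = 1 + 15
  _1: subtree_size = 1 + 8
    _2: subtree_size = 1 + 4
      _3: subtree_size = 1 + 2
        C: subtree_size = 1 + 0
        V: subtree_size = 1 + 0
      D: subtree_size = 1 + 0
    A: subtree_size = 1 + 0
    H: subtree_size = 1 + 0
    G: subtree_size = 1 + 0
  _4: subtree_size = 1 + 4
    _5: subtree_size = 1 + 2
      B: subtree_size = 1 + 0
      X: subtree_size = 1 + 0
    M: subtree_size = 1 + 0
  U: subtree_size = 1 + 0
Total subtree size of _0: 16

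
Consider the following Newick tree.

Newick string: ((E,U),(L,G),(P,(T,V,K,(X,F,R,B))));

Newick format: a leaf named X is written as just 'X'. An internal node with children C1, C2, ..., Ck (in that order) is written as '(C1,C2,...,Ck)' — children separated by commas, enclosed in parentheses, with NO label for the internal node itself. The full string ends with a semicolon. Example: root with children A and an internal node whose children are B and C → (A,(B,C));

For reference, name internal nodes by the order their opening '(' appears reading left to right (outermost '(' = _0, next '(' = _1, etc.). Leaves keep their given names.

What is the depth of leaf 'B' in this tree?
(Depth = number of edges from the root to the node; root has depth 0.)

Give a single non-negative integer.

Newick: ((E,U),(L,G),(P,(T,V,K,(X,F,R,B))));
Naming internals by '(' encounter order: outermost '(' = _0, next = _1, ...
Query node: B
Path from root: _0 -> _3 -> _4 -> _5 -> B
Depth of B: 4 (number of edges from root)

Answer: 4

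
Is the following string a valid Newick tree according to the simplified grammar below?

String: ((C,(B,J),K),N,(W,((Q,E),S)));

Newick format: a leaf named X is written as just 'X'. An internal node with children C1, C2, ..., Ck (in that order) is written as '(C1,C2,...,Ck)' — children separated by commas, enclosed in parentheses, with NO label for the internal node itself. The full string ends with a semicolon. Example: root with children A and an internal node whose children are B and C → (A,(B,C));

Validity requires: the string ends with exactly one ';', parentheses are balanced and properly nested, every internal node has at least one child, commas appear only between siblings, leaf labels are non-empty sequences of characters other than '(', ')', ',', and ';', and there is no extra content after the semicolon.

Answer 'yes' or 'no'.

Answer: yes

Derivation:
Input: ((C,(B,J),K),N,(W,((Q,E),S)));
Paren balance: 6 '(' vs 6 ')' OK
Ends with single ';': True
Full parse: OK
Valid: True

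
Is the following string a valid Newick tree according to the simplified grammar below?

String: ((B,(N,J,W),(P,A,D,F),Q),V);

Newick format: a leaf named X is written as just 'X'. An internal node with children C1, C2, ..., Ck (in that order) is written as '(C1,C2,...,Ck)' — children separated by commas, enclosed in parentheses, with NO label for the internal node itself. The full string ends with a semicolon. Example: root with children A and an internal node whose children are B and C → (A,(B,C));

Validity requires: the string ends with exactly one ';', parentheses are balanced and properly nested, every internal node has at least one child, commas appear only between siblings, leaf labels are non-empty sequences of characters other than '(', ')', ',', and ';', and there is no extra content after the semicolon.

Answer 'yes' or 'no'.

Answer: yes

Derivation:
Input: ((B,(N,J,W),(P,A,D,F),Q),V);
Paren balance: 4 '(' vs 4 ')' OK
Ends with single ';': True
Full parse: OK
Valid: True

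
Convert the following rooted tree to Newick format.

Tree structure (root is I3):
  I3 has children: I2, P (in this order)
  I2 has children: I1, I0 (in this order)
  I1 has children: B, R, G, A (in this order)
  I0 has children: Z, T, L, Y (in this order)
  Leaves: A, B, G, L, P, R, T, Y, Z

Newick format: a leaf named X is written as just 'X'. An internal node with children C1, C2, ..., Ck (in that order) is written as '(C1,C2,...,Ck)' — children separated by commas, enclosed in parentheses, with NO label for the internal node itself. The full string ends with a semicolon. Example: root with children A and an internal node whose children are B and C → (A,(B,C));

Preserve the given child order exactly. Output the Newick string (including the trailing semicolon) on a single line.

internal I3 with children ['I2', 'P']
  internal I2 with children ['I1', 'I0']
    internal I1 with children ['B', 'R', 'G', 'A']
      leaf 'B' → 'B'
      leaf 'R' → 'R'
      leaf 'G' → 'G'
      leaf 'A' → 'A'
    → '(B,R,G,A)'
    internal I0 with children ['Z', 'T', 'L', 'Y']
      leaf 'Z' → 'Z'
      leaf 'T' → 'T'
      leaf 'L' → 'L'
      leaf 'Y' → 'Y'
    → '(Z,T,L,Y)'
  → '((B,R,G,A),(Z,T,L,Y))'
  leaf 'P' → 'P'
→ '(((B,R,G,A),(Z,T,L,Y)),P)'
Final: (((B,R,G,A),(Z,T,L,Y)),P);

Answer: (((B,R,G,A),(Z,T,L,Y)),P);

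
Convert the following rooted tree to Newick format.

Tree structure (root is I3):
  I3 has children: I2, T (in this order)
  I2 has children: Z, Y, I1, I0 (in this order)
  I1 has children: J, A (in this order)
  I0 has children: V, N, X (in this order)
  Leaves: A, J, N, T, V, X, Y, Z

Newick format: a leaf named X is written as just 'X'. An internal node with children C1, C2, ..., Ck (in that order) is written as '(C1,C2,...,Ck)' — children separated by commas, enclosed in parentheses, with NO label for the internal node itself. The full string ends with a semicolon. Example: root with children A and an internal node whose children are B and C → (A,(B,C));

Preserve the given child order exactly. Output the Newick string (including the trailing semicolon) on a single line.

Answer: ((Z,Y,(J,A),(V,N,X)),T);

Derivation:
internal I3 with children ['I2', 'T']
  internal I2 with children ['Z', 'Y', 'I1', 'I0']
    leaf 'Z' → 'Z'
    leaf 'Y' → 'Y'
    internal I1 with children ['J', 'A']
      leaf 'J' → 'J'
      leaf 'A' → 'A'
    → '(J,A)'
    internal I0 with children ['V', 'N', 'X']
      leaf 'V' → 'V'
      leaf 'N' → 'N'
      leaf 'X' → 'X'
    → '(V,N,X)'
  → '(Z,Y,(J,A),(V,N,X))'
  leaf 'T' → 'T'
→ '((Z,Y,(J,A),(V,N,X)),T)'
Final: ((Z,Y,(J,A),(V,N,X)),T);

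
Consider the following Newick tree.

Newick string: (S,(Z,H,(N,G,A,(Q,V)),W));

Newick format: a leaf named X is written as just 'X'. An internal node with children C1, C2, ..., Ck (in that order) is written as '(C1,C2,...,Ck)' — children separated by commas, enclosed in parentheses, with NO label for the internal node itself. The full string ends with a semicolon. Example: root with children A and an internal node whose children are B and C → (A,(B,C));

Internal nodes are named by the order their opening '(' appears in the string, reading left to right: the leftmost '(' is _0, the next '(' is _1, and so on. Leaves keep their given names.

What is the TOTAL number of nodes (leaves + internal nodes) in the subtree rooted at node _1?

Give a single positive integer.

Answer: 11

Derivation:
Newick: (S,(Z,H,(N,G,A,(Q,V)),W));
Locate _1: it is the '(' at position 3 (the 2nd '(' reading left to right).
Query: subtree rooted at _1
_1: subtree_size = 1 + 10
  Z: subtree_size = 1 + 0
  H: subtree_size = 1 + 0
  _2: subtree_size = 1 + 6
    N: subtree_size = 1 + 0
    G: subtree_size = 1 + 0
    A: subtree_size = 1 + 0
    _3: subtree_size = 1 + 2
      Q: subtree_size = 1 + 0
      V: subtree_size = 1 + 0
  W: subtree_size = 1 + 0
Total subtree size of _1: 11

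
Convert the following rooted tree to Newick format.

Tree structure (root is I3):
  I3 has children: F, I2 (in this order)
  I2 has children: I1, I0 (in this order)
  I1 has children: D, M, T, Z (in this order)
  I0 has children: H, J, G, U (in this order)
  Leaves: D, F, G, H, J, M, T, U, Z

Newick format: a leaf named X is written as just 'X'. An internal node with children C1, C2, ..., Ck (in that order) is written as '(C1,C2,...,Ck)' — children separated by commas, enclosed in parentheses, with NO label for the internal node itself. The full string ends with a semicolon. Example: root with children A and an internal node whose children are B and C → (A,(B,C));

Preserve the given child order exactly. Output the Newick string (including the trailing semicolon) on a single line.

Answer: (F,((D,M,T,Z),(H,J,G,U)));

Derivation:
internal I3 with children ['F', 'I2']
  leaf 'F' → 'F'
  internal I2 with children ['I1', 'I0']
    internal I1 with children ['D', 'M', 'T', 'Z']
      leaf 'D' → 'D'
      leaf 'M' → 'M'
      leaf 'T' → 'T'
      leaf 'Z' → 'Z'
    → '(D,M,T,Z)'
    internal I0 with children ['H', 'J', 'G', 'U']
      leaf 'H' → 'H'
      leaf 'J' → 'J'
      leaf 'G' → 'G'
      leaf 'U' → 'U'
    → '(H,J,G,U)'
  → '((D,M,T,Z),(H,J,G,U))'
→ '(F,((D,M,T,Z),(H,J,G,U)))'
Final: (F,((D,M,T,Z),(H,J,G,U)));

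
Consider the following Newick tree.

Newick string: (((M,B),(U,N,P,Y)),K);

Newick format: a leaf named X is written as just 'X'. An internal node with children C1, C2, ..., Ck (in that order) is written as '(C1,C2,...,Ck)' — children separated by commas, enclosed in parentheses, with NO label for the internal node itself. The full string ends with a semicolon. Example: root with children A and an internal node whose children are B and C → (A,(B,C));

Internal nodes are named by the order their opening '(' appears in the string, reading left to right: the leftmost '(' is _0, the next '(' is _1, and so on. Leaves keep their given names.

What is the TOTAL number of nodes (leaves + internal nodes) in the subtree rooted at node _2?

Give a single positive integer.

Newick: (((M,B),(U,N,P,Y)),K);
Locate _2: it is the '(' at position 2 (the 3rd '(' reading left to right).
Query: subtree rooted at _2
_2: subtree_size = 1 + 2
  M: subtree_size = 1 + 0
  B: subtree_size = 1 + 0
Total subtree size of _2: 3

Answer: 3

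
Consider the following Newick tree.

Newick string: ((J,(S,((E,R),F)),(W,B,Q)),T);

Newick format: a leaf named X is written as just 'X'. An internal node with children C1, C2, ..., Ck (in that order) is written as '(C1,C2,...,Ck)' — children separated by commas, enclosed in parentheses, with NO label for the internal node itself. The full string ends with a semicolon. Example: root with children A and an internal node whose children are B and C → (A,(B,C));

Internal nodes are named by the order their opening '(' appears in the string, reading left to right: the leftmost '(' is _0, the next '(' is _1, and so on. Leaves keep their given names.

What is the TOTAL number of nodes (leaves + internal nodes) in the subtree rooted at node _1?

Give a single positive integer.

Answer: 13

Derivation:
Newick: ((J,(S,((E,R),F)),(W,B,Q)),T);
Locate _1: it is the '(' at position 1 (the 2nd '(' reading left to right).
Query: subtree rooted at _1
_1: subtree_size = 1 + 12
  J: subtree_size = 1 + 0
  _2: subtree_size = 1 + 6
    S: subtree_size = 1 + 0
    _3: subtree_size = 1 + 4
      _4: subtree_size = 1 + 2
        E: subtree_size = 1 + 0
        R: subtree_size = 1 + 0
      F: subtree_size = 1 + 0
  _5: subtree_size = 1 + 3
    W: subtree_size = 1 + 0
    B: subtree_size = 1 + 0
    Q: subtree_size = 1 + 0
Total subtree size of _1: 13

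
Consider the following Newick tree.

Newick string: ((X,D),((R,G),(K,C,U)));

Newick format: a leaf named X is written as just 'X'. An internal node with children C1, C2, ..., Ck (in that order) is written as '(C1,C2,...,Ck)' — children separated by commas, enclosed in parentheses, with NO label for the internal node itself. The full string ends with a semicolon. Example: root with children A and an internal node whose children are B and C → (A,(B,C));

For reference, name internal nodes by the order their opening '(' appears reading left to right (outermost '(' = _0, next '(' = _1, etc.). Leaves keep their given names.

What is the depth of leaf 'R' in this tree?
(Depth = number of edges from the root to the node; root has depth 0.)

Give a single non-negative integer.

Answer: 3

Derivation:
Newick: ((X,D),((R,G),(K,C,U)));
Naming internals by '(' encounter order: outermost '(' = _0, next = _1, ...
Query node: R
Path from root: _0 -> _2 -> _3 -> R
Depth of R: 3 (number of edges from root)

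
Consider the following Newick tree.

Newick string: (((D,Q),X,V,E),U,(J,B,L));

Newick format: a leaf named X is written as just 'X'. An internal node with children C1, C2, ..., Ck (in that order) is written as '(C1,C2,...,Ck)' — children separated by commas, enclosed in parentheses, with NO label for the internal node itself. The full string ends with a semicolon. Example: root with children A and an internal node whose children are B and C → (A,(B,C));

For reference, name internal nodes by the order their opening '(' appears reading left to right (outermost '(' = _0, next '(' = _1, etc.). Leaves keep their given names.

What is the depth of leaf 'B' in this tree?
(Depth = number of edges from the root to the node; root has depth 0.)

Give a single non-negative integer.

Answer: 2

Derivation:
Newick: (((D,Q),X,V,E),U,(J,B,L));
Naming internals by '(' encounter order: outermost '(' = _0, next = _1, ...
Query node: B
Path from root: _0 -> _3 -> B
Depth of B: 2 (number of edges from root)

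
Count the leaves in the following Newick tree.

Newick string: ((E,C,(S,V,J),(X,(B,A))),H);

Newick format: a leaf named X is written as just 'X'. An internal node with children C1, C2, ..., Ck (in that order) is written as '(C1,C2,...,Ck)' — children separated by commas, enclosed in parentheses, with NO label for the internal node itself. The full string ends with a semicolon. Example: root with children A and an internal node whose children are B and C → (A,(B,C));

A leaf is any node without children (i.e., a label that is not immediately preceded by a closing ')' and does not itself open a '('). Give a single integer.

Answer: 9

Derivation:
Newick: ((E,C,(S,V,J),(X,(B,A))),H);
Scan left-to-right; a leaf is any maximal label run not followed by '(':
  pos 2: leaf 'E' → count = 1
  pos 4: leaf 'C' → count = 2
  pos 7: leaf 'S' → count = 3
  pos 9: leaf 'V' → count = 4
  pos 11: leaf 'J' → count = 5
  pos 15: leaf 'X' → count = 6
  pos 18: leaf 'B' → count = 7
  pos 20: leaf 'A' → count = 8
  pos 25: leaf 'H' → count = 9
Total leaves: 9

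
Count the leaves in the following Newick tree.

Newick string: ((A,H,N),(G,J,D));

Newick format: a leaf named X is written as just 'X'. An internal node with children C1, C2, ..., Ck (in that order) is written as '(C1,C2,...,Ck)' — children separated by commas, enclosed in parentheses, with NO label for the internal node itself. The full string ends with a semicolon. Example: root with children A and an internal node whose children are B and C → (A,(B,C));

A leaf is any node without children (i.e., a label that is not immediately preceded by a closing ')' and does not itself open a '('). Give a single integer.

Answer: 6

Derivation:
Newick: ((A,H,N),(G,J,D));
Scan left-to-right; a leaf is any maximal label run not followed by '(':
  pos 2: leaf 'A' → count = 1
  pos 4: leaf 'H' → count = 2
  pos 6: leaf 'N' → count = 3
  pos 10: leaf 'G' → count = 4
  pos 12: leaf 'J' → count = 5
  pos 14: leaf 'D' → count = 6
Total leaves: 6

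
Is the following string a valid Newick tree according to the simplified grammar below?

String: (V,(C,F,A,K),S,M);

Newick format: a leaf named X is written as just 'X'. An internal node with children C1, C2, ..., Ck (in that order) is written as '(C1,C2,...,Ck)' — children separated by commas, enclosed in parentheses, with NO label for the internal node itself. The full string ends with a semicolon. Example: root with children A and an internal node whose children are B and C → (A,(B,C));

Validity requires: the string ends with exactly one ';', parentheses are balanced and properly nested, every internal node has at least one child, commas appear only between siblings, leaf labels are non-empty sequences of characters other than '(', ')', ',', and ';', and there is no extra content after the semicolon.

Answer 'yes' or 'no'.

Input: (V,(C,F,A,K),S,M);
Paren balance: 2 '(' vs 2 ')' OK
Ends with single ';': True
Full parse: OK
Valid: True

Answer: yes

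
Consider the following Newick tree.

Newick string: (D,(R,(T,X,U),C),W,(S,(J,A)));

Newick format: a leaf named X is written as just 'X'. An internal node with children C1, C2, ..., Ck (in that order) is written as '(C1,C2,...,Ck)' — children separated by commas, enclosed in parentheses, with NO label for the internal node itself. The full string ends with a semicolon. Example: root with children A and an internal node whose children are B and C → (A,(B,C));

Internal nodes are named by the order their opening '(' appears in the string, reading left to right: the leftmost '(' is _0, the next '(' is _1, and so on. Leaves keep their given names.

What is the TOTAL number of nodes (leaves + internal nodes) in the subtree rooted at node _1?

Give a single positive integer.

Newick: (D,(R,(T,X,U),C),W,(S,(J,A)));
Locate _1: it is the '(' at position 3 (the 2nd '(' reading left to right).
Query: subtree rooted at _1
_1: subtree_size = 1 + 6
  R: subtree_size = 1 + 0
  _2: subtree_size = 1 + 3
    T: subtree_size = 1 + 0
    X: subtree_size = 1 + 0
    U: subtree_size = 1 + 0
  C: subtree_size = 1 + 0
Total subtree size of _1: 7

Answer: 7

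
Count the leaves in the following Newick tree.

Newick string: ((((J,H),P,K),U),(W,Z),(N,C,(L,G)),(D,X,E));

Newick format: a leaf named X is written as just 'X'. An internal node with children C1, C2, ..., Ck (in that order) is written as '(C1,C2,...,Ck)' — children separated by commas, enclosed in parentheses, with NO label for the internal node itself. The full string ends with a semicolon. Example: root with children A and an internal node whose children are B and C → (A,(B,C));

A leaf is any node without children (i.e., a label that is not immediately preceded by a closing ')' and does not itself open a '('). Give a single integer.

Answer: 14

Derivation:
Newick: ((((J,H),P,K),U),(W,Z),(N,C,(L,G)),(D,X,E));
Scan left-to-right; a leaf is any maximal label run not followed by '(':
  pos 4: leaf 'J' → count = 1
  pos 6: leaf 'H' → count = 2
  pos 9: leaf 'P' → count = 3
  pos 11: leaf 'K' → count = 4
  pos 14: leaf 'U' → count = 5
  pos 18: leaf 'W' → count = 6
  pos 20: leaf 'Z' → count = 7
  pos 24: leaf 'N' → count = 8
  pos 26: leaf 'C' → count = 9
  pos 29: leaf 'L' → count = 10
  pos 31: leaf 'G' → count = 11
  pos 36: leaf 'D' → count = 12
  pos 38: leaf 'X' → count = 13
  pos 40: leaf 'E' → count = 14
Total leaves: 14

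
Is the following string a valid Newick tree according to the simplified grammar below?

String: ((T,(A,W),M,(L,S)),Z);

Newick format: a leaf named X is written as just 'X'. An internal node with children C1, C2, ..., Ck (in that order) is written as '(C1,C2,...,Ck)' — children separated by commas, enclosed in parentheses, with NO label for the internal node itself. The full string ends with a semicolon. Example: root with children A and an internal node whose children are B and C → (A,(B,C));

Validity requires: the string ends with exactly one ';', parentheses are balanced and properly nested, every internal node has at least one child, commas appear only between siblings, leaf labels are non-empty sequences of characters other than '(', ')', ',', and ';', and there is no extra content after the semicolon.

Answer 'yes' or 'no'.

Answer: yes

Derivation:
Input: ((T,(A,W),M,(L,S)),Z);
Paren balance: 4 '(' vs 4 ')' OK
Ends with single ';': True
Full parse: OK
Valid: True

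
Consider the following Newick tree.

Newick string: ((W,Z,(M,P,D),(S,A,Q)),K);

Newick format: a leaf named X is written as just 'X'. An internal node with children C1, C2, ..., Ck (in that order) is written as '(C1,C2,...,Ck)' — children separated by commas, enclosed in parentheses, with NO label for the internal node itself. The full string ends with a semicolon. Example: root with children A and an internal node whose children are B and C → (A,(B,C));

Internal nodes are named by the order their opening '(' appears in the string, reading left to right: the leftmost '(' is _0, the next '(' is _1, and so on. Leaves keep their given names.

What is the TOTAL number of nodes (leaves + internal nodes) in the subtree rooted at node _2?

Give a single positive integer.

Newick: ((W,Z,(M,P,D),(S,A,Q)),K);
Locate _2: it is the '(' at position 6 (the 3rd '(' reading left to right).
Query: subtree rooted at _2
_2: subtree_size = 1 + 3
  M: subtree_size = 1 + 0
  P: subtree_size = 1 + 0
  D: subtree_size = 1 + 0
Total subtree size of _2: 4

Answer: 4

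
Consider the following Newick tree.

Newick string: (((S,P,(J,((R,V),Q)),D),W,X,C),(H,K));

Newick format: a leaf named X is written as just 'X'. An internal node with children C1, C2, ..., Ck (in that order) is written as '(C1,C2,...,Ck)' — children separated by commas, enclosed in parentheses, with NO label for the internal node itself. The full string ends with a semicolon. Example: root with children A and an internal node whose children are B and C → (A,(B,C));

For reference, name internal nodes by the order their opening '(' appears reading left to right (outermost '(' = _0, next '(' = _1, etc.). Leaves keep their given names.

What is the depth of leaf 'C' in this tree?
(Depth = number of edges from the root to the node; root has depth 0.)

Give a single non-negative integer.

Newick: (((S,P,(J,((R,V),Q)),D),W,X,C),(H,K));
Naming internals by '(' encounter order: outermost '(' = _0, next = _1, ...
Query node: C
Path from root: _0 -> _1 -> C
Depth of C: 2 (number of edges from root)

Answer: 2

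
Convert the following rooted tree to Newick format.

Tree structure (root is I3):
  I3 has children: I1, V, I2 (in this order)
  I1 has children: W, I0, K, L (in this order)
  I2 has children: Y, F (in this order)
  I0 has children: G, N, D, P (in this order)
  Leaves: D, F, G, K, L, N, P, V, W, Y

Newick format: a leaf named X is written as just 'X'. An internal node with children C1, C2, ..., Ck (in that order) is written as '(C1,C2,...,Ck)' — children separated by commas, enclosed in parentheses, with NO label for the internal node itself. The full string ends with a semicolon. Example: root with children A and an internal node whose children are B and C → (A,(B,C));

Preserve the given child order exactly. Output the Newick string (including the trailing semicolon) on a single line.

Answer: ((W,(G,N,D,P),K,L),V,(Y,F));

Derivation:
internal I3 with children ['I1', 'V', 'I2']
  internal I1 with children ['W', 'I0', 'K', 'L']
    leaf 'W' → 'W'
    internal I0 with children ['G', 'N', 'D', 'P']
      leaf 'G' → 'G'
      leaf 'N' → 'N'
      leaf 'D' → 'D'
      leaf 'P' → 'P'
    → '(G,N,D,P)'
    leaf 'K' → 'K'
    leaf 'L' → 'L'
  → '(W,(G,N,D,P),K,L)'
  leaf 'V' → 'V'
  internal I2 with children ['Y', 'F']
    leaf 'Y' → 'Y'
    leaf 'F' → 'F'
  → '(Y,F)'
→ '((W,(G,N,D,P),K,L),V,(Y,F))'
Final: ((W,(G,N,D,P),K,L),V,(Y,F));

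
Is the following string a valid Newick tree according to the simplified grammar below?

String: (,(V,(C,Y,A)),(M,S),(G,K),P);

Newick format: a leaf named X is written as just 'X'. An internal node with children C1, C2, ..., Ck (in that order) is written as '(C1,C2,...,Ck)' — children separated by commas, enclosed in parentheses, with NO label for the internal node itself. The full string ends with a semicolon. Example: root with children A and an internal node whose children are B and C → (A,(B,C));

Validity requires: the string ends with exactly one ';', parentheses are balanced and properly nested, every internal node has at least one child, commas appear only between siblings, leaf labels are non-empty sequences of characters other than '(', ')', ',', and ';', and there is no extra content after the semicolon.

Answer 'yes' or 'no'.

Answer: no

Derivation:
Input: (,(V,(C,Y,A)),(M,S),(G,K),P);
Paren balance: 5 '(' vs 5 ')' OK
Ends with single ';': True
Full parse: FAILS (empty leaf label at pos 1)
Valid: False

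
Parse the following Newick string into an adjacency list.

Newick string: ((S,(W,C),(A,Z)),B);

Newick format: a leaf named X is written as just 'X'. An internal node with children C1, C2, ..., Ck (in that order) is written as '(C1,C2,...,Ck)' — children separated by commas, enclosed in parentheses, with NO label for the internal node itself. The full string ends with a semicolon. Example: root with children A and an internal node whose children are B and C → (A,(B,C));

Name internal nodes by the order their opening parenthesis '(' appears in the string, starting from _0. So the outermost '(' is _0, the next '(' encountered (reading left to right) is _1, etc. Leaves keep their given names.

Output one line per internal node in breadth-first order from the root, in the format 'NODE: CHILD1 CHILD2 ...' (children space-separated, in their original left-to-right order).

Input: ((S,(W,C),(A,Z)),B);
Scanning left-to-right, naming '(' by encounter order:
  pos 0: '(' -> open internal node _0 (depth 1)
  pos 1: '(' -> open internal node _1 (depth 2)
  pos 4: '(' -> open internal node _2 (depth 3)
  pos 8: ')' -> close internal node _2 (now at depth 2)
  pos 10: '(' -> open internal node _3 (depth 3)
  pos 14: ')' -> close internal node _3 (now at depth 2)
  pos 15: ')' -> close internal node _1 (now at depth 1)
  pos 18: ')' -> close internal node _0 (now at depth 0)
Total internal nodes: 4
BFS adjacency from root:
  _0: _1 B
  _1: S _2 _3
  _2: W C
  _3: A Z

Answer: _0: _1 B
_1: S _2 _3
_2: W C
_3: A Z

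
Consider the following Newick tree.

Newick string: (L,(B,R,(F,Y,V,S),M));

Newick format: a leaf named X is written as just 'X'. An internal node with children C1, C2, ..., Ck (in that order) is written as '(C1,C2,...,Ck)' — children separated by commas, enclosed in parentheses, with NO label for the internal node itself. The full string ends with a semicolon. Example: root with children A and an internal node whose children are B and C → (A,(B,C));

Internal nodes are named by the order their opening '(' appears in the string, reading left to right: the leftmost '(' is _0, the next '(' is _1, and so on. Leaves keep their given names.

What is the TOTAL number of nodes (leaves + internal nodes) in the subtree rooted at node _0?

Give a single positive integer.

Newick: (L,(B,R,(F,Y,V,S),M));
Locate _0: it is the '(' at position 0 (the 1st '(' reading left to right).
Query: subtree rooted at _0
_0: subtree_size = 1 + 10
  L: subtree_size = 1 + 0
  _1: subtree_size = 1 + 8
    B: subtree_size = 1 + 0
    R: subtree_size = 1 + 0
    _2: subtree_size = 1 + 4
      F: subtree_size = 1 + 0
      Y: subtree_size = 1 + 0
      V: subtree_size = 1 + 0
      S: subtree_size = 1 + 0
    M: subtree_size = 1 + 0
Total subtree size of _0: 11

Answer: 11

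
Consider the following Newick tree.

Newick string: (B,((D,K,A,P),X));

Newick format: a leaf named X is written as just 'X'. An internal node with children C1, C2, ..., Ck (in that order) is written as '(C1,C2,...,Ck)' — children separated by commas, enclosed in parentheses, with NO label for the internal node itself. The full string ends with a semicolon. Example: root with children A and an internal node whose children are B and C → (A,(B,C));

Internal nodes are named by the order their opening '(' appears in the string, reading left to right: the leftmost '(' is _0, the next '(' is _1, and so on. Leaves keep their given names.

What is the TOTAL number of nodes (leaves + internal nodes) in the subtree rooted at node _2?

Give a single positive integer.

Newick: (B,((D,K,A,P),X));
Locate _2: it is the '(' at position 4 (the 3rd '(' reading left to right).
Query: subtree rooted at _2
_2: subtree_size = 1 + 4
  D: subtree_size = 1 + 0
  K: subtree_size = 1 + 0
  A: subtree_size = 1 + 0
  P: subtree_size = 1 + 0
Total subtree size of _2: 5

Answer: 5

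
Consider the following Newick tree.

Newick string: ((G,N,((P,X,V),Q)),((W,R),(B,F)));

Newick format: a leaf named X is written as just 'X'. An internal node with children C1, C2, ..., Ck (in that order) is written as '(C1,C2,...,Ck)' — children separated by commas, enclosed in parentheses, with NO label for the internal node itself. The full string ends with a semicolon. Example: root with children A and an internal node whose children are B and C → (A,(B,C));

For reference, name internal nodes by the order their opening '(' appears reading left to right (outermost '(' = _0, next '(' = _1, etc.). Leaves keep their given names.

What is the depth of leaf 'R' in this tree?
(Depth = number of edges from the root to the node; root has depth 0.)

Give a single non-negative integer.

Newick: ((G,N,((P,X,V),Q)),((W,R),(B,F)));
Naming internals by '(' encounter order: outermost '(' = _0, next = _1, ...
Query node: R
Path from root: _0 -> _4 -> _5 -> R
Depth of R: 3 (number of edges from root)

Answer: 3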